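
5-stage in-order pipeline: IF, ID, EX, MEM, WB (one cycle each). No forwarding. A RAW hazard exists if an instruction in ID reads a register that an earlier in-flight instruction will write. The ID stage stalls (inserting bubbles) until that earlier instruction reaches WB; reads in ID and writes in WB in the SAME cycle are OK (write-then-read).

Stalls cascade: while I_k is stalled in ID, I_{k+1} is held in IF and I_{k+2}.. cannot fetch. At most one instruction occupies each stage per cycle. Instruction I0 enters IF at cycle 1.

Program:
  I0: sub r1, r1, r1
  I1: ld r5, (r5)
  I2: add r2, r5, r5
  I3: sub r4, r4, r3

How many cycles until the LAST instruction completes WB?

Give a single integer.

I0 sub r1 <- r1,r1: IF@1 ID@2 stall=0 (-) EX@3 MEM@4 WB@5
I1 ld r5 <- r5: IF@2 ID@3 stall=0 (-) EX@4 MEM@5 WB@6
I2 add r2 <- r5,r5: IF@3 ID@4 stall=2 (RAW on I1.r5 (WB@6)) EX@7 MEM@8 WB@9
I3 sub r4 <- r4,r3: IF@4 ID@7 stall=0 (-) EX@8 MEM@9 WB@10

Answer: 10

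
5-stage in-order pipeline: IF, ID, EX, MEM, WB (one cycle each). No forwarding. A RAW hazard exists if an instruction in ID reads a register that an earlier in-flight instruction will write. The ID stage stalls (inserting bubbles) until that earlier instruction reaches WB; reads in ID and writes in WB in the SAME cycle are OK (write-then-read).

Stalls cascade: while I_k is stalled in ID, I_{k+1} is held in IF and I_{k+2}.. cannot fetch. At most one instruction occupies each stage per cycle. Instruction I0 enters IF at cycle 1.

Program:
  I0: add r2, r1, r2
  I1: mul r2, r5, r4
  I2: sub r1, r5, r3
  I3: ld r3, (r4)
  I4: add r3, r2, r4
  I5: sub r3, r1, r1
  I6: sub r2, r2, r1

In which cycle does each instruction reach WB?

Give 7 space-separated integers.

Answer: 5 6 7 8 9 10 11

Derivation:
I0 add r2 <- r1,r2: IF@1 ID@2 stall=0 (-) EX@3 MEM@4 WB@5
I1 mul r2 <- r5,r4: IF@2 ID@3 stall=0 (-) EX@4 MEM@5 WB@6
I2 sub r1 <- r5,r3: IF@3 ID@4 stall=0 (-) EX@5 MEM@6 WB@7
I3 ld r3 <- r4: IF@4 ID@5 stall=0 (-) EX@6 MEM@7 WB@8
I4 add r3 <- r2,r4: IF@5 ID@6 stall=0 (-) EX@7 MEM@8 WB@9
I5 sub r3 <- r1,r1: IF@6 ID@7 stall=0 (-) EX@8 MEM@9 WB@10
I6 sub r2 <- r2,r1: IF@7 ID@8 stall=0 (-) EX@9 MEM@10 WB@11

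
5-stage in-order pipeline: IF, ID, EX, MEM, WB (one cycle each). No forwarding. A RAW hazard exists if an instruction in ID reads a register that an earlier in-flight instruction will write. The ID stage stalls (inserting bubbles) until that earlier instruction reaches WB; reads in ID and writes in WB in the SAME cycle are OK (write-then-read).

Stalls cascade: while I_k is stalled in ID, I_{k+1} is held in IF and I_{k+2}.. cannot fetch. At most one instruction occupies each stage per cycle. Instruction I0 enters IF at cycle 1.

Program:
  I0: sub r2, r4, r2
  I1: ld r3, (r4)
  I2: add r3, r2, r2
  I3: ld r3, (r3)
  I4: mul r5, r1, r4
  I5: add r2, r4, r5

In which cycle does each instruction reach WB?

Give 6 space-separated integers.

I0 sub r2 <- r4,r2: IF@1 ID@2 stall=0 (-) EX@3 MEM@4 WB@5
I1 ld r3 <- r4: IF@2 ID@3 stall=0 (-) EX@4 MEM@5 WB@6
I2 add r3 <- r2,r2: IF@3 ID@4 stall=1 (RAW on I0.r2 (WB@5)) EX@6 MEM@7 WB@8
I3 ld r3 <- r3: IF@4 ID@6 stall=2 (RAW on I2.r3 (WB@8)) EX@9 MEM@10 WB@11
I4 mul r5 <- r1,r4: IF@6 ID@9 stall=0 (-) EX@10 MEM@11 WB@12
I5 add r2 <- r4,r5: IF@9 ID@10 stall=2 (RAW on I4.r5 (WB@12)) EX@13 MEM@14 WB@15

Answer: 5 6 8 11 12 15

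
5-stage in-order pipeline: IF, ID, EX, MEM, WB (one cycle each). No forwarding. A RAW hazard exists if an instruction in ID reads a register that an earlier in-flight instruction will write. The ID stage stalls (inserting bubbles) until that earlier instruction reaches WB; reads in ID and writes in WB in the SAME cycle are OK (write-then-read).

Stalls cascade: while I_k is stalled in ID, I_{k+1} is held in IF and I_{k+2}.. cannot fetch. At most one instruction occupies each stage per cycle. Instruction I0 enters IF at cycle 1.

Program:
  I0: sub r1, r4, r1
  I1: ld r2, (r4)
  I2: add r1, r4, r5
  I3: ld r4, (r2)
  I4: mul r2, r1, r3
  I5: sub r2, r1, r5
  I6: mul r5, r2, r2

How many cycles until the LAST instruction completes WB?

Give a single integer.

Answer: 14

Derivation:
I0 sub r1 <- r4,r1: IF@1 ID@2 stall=0 (-) EX@3 MEM@4 WB@5
I1 ld r2 <- r4: IF@2 ID@3 stall=0 (-) EX@4 MEM@5 WB@6
I2 add r1 <- r4,r5: IF@3 ID@4 stall=0 (-) EX@5 MEM@6 WB@7
I3 ld r4 <- r2: IF@4 ID@5 stall=1 (RAW on I1.r2 (WB@6)) EX@7 MEM@8 WB@9
I4 mul r2 <- r1,r3: IF@5 ID@7 stall=0 (-) EX@8 MEM@9 WB@10
I5 sub r2 <- r1,r5: IF@7 ID@8 stall=0 (-) EX@9 MEM@10 WB@11
I6 mul r5 <- r2,r2: IF@8 ID@9 stall=2 (RAW on I5.r2 (WB@11)) EX@12 MEM@13 WB@14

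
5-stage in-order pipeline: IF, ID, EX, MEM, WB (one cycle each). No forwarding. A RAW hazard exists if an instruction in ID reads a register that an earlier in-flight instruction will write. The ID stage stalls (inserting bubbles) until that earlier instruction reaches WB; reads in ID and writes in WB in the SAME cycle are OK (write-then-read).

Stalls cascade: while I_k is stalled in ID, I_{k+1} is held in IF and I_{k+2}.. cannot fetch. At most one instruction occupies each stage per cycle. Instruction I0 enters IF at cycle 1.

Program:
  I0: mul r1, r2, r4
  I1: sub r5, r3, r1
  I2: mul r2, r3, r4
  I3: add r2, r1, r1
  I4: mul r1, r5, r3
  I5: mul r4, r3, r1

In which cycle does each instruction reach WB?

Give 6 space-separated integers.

I0 mul r1 <- r2,r4: IF@1 ID@2 stall=0 (-) EX@3 MEM@4 WB@5
I1 sub r5 <- r3,r1: IF@2 ID@3 stall=2 (RAW on I0.r1 (WB@5)) EX@6 MEM@7 WB@8
I2 mul r2 <- r3,r4: IF@3 ID@6 stall=0 (-) EX@7 MEM@8 WB@9
I3 add r2 <- r1,r1: IF@6 ID@7 stall=0 (-) EX@8 MEM@9 WB@10
I4 mul r1 <- r5,r3: IF@7 ID@8 stall=0 (-) EX@9 MEM@10 WB@11
I5 mul r4 <- r3,r1: IF@8 ID@9 stall=2 (RAW on I4.r1 (WB@11)) EX@12 MEM@13 WB@14

Answer: 5 8 9 10 11 14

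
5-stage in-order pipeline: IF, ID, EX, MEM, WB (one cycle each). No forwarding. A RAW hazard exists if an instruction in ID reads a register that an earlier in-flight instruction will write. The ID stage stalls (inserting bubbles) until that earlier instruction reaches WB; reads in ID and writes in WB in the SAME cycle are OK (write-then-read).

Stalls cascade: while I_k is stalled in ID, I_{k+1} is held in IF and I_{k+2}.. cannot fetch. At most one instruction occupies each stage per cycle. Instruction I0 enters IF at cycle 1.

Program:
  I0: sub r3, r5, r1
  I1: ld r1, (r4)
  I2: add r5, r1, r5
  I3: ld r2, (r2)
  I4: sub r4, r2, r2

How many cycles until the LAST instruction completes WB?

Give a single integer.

I0 sub r3 <- r5,r1: IF@1 ID@2 stall=0 (-) EX@3 MEM@4 WB@5
I1 ld r1 <- r4: IF@2 ID@3 stall=0 (-) EX@4 MEM@5 WB@6
I2 add r5 <- r1,r5: IF@3 ID@4 stall=2 (RAW on I1.r1 (WB@6)) EX@7 MEM@8 WB@9
I3 ld r2 <- r2: IF@4 ID@7 stall=0 (-) EX@8 MEM@9 WB@10
I4 sub r4 <- r2,r2: IF@7 ID@8 stall=2 (RAW on I3.r2 (WB@10)) EX@11 MEM@12 WB@13

Answer: 13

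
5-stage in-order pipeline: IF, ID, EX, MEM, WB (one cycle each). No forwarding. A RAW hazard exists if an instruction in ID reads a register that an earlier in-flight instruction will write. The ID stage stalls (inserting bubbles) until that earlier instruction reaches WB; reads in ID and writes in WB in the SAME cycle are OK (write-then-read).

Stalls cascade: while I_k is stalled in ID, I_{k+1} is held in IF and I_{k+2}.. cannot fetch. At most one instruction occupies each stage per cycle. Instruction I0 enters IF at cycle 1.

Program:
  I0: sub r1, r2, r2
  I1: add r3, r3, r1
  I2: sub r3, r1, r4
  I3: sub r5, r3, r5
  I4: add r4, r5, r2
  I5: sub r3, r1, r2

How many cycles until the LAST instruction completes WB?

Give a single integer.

I0 sub r1 <- r2,r2: IF@1 ID@2 stall=0 (-) EX@3 MEM@4 WB@5
I1 add r3 <- r3,r1: IF@2 ID@3 stall=2 (RAW on I0.r1 (WB@5)) EX@6 MEM@7 WB@8
I2 sub r3 <- r1,r4: IF@3 ID@6 stall=0 (-) EX@7 MEM@8 WB@9
I3 sub r5 <- r3,r5: IF@6 ID@7 stall=2 (RAW on I2.r3 (WB@9)) EX@10 MEM@11 WB@12
I4 add r4 <- r5,r2: IF@7 ID@10 stall=2 (RAW on I3.r5 (WB@12)) EX@13 MEM@14 WB@15
I5 sub r3 <- r1,r2: IF@10 ID@13 stall=0 (-) EX@14 MEM@15 WB@16

Answer: 16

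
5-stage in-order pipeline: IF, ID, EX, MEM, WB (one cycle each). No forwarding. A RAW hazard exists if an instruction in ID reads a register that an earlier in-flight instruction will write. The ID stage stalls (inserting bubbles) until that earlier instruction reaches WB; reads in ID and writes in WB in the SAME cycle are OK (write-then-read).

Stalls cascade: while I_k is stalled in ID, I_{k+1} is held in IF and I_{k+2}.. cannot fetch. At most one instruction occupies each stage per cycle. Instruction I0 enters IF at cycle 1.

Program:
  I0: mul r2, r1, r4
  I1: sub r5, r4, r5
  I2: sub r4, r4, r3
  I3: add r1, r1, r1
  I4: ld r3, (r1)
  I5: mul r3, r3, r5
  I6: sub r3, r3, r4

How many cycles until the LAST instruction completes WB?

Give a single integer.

I0 mul r2 <- r1,r4: IF@1 ID@2 stall=0 (-) EX@3 MEM@4 WB@5
I1 sub r5 <- r4,r5: IF@2 ID@3 stall=0 (-) EX@4 MEM@5 WB@6
I2 sub r4 <- r4,r3: IF@3 ID@4 stall=0 (-) EX@5 MEM@6 WB@7
I3 add r1 <- r1,r1: IF@4 ID@5 stall=0 (-) EX@6 MEM@7 WB@8
I4 ld r3 <- r1: IF@5 ID@6 stall=2 (RAW on I3.r1 (WB@8)) EX@9 MEM@10 WB@11
I5 mul r3 <- r3,r5: IF@6 ID@9 stall=2 (RAW on I4.r3 (WB@11)) EX@12 MEM@13 WB@14
I6 sub r3 <- r3,r4: IF@9 ID@12 stall=2 (RAW on I5.r3 (WB@14)) EX@15 MEM@16 WB@17

Answer: 17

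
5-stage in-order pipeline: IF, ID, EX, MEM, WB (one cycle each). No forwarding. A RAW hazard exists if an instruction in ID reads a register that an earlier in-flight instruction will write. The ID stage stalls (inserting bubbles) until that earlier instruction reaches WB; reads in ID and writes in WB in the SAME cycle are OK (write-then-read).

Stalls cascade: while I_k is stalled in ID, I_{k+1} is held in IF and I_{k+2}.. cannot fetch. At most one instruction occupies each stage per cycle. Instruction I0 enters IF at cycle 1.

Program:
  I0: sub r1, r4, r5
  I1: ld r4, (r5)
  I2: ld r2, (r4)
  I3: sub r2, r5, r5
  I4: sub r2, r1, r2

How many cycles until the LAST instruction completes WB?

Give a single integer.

Answer: 13

Derivation:
I0 sub r1 <- r4,r5: IF@1 ID@2 stall=0 (-) EX@3 MEM@4 WB@5
I1 ld r4 <- r5: IF@2 ID@3 stall=0 (-) EX@4 MEM@5 WB@6
I2 ld r2 <- r4: IF@3 ID@4 stall=2 (RAW on I1.r4 (WB@6)) EX@7 MEM@8 WB@9
I3 sub r2 <- r5,r5: IF@4 ID@7 stall=0 (-) EX@8 MEM@9 WB@10
I4 sub r2 <- r1,r2: IF@7 ID@8 stall=2 (RAW on I3.r2 (WB@10)) EX@11 MEM@12 WB@13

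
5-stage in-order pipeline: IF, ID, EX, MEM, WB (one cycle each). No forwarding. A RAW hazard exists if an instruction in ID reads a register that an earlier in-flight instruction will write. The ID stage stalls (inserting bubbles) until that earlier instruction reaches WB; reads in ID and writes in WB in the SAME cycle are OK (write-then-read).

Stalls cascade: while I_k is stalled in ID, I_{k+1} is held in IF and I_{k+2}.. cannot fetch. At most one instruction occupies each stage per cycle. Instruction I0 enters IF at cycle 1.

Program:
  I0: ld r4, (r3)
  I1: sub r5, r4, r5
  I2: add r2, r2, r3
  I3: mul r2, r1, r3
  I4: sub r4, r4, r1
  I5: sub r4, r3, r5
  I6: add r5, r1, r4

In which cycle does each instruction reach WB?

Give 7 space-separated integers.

I0 ld r4 <- r3: IF@1 ID@2 stall=0 (-) EX@3 MEM@4 WB@5
I1 sub r5 <- r4,r5: IF@2 ID@3 stall=2 (RAW on I0.r4 (WB@5)) EX@6 MEM@7 WB@8
I2 add r2 <- r2,r3: IF@3 ID@6 stall=0 (-) EX@7 MEM@8 WB@9
I3 mul r2 <- r1,r3: IF@6 ID@7 stall=0 (-) EX@8 MEM@9 WB@10
I4 sub r4 <- r4,r1: IF@7 ID@8 stall=0 (-) EX@9 MEM@10 WB@11
I5 sub r4 <- r3,r5: IF@8 ID@9 stall=0 (-) EX@10 MEM@11 WB@12
I6 add r5 <- r1,r4: IF@9 ID@10 stall=2 (RAW on I5.r4 (WB@12)) EX@13 MEM@14 WB@15

Answer: 5 8 9 10 11 12 15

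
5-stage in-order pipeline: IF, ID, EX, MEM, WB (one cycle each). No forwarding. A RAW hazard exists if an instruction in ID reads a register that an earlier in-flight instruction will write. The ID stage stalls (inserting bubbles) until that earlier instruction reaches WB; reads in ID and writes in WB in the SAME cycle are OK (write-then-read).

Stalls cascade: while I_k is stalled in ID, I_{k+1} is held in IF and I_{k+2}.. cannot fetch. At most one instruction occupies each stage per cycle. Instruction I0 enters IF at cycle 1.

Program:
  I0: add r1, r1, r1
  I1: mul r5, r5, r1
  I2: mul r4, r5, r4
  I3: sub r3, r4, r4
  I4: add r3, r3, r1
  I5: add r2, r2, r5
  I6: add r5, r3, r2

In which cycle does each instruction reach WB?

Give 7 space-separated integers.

Answer: 5 8 11 14 17 18 21

Derivation:
I0 add r1 <- r1,r1: IF@1 ID@2 stall=0 (-) EX@3 MEM@4 WB@5
I1 mul r5 <- r5,r1: IF@2 ID@3 stall=2 (RAW on I0.r1 (WB@5)) EX@6 MEM@7 WB@8
I2 mul r4 <- r5,r4: IF@3 ID@6 stall=2 (RAW on I1.r5 (WB@8)) EX@9 MEM@10 WB@11
I3 sub r3 <- r4,r4: IF@6 ID@9 stall=2 (RAW on I2.r4 (WB@11)) EX@12 MEM@13 WB@14
I4 add r3 <- r3,r1: IF@9 ID@12 stall=2 (RAW on I3.r3 (WB@14)) EX@15 MEM@16 WB@17
I5 add r2 <- r2,r5: IF@12 ID@15 stall=0 (-) EX@16 MEM@17 WB@18
I6 add r5 <- r3,r2: IF@15 ID@16 stall=2 (RAW on I5.r2 (WB@18)) EX@19 MEM@20 WB@21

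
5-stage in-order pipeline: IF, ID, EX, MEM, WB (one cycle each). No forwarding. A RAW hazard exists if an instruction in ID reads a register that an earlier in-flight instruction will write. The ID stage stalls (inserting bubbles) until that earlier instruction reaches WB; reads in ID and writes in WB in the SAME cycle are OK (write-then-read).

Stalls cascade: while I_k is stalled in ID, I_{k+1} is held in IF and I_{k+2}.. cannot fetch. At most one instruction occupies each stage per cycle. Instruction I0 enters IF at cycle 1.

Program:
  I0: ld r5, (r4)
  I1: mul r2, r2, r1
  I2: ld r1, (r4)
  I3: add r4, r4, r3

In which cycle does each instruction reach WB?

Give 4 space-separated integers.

Answer: 5 6 7 8

Derivation:
I0 ld r5 <- r4: IF@1 ID@2 stall=0 (-) EX@3 MEM@4 WB@5
I1 mul r2 <- r2,r1: IF@2 ID@3 stall=0 (-) EX@4 MEM@5 WB@6
I2 ld r1 <- r4: IF@3 ID@4 stall=0 (-) EX@5 MEM@6 WB@7
I3 add r4 <- r4,r3: IF@4 ID@5 stall=0 (-) EX@6 MEM@7 WB@8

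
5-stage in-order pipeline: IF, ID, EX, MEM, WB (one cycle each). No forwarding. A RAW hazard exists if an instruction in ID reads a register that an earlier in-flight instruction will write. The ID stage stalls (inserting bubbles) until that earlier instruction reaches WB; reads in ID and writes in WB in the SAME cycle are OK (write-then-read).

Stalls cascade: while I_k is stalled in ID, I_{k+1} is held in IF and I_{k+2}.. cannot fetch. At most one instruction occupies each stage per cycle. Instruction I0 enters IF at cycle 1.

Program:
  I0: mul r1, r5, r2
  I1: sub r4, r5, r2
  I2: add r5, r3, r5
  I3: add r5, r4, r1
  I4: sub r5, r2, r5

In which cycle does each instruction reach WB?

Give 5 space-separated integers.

Answer: 5 6 7 9 12

Derivation:
I0 mul r1 <- r5,r2: IF@1 ID@2 stall=0 (-) EX@3 MEM@4 WB@5
I1 sub r4 <- r5,r2: IF@2 ID@3 stall=0 (-) EX@4 MEM@5 WB@6
I2 add r5 <- r3,r5: IF@3 ID@4 stall=0 (-) EX@5 MEM@6 WB@7
I3 add r5 <- r4,r1: IF@4 ID@5 stall=1 (RAW on I1.r4 (WB@6)) EX@7 MEM@8 WB@9
I4 sub r5 <- r2,r5: IF@5 ID@7 stall=2 (RAW on I3.r5 (WB@9)) EX@10 MEM@11 WB@12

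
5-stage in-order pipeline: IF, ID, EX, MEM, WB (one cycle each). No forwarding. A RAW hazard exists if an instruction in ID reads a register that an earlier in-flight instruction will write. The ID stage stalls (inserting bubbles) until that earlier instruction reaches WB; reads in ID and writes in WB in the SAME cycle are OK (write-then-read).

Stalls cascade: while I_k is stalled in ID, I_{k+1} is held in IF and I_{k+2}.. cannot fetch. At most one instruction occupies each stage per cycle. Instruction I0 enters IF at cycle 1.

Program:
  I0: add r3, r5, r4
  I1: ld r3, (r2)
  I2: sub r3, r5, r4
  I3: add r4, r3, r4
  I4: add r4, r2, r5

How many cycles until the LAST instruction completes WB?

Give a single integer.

Answer: 11

Derivation:
I0 add r3 <- r5,r4: IF@1 ID@2 stall=0 (-) EX@3 MEM@4 WB@5
I1 ld r3 <- r2: IF@2 ID@3 stall=0 (-) EX@4 MEM@5 WB@6
I2 sub r3 <- r5,r4: IF@3 ID@4 stall=0 (-) EX@5 MEM@6 WB@7
I3 add r4 <- r3,r4: IF@4 ID@5 stall=2 (RAW on I2.r3 (WB@7)) EX@8 MEM@9 WB@10
I4 add r4 <- r2,r5: IF@5 ID@8 stall=0 (-) EX@9 MEM@10 WB@11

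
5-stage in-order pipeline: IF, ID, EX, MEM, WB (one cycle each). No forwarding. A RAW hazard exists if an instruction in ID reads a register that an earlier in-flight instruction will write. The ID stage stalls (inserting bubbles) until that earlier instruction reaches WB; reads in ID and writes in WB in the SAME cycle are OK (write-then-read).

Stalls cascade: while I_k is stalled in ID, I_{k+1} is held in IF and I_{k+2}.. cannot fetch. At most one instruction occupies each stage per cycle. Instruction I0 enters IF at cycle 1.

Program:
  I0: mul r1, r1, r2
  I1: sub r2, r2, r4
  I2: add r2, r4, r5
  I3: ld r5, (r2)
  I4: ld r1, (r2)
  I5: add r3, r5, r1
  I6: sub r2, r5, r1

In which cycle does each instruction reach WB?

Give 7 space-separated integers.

I0 mul r1 <- r1,r2: IF@1 ID@2 stall=0 (-) EX@3 MEM@4 WB@5
I1 sub r2 <- r2,r4: IF@2 ID@3 stall=0 (-) EX@4 MEM@5 WB@6
I2 add r2 <- r4,r5: IF@3 ID@4 stall=0 (-) EX@5 MEM@6 WB@7
I3 ld r5 <- r2: IF@4 ID@5 stall=2 (RAW on I2.r2 (WB@7)) EX@8 MEM@9 WB@10
I4 ld r1 <- r2: IF@5 ID@8 stall=0 (-) EX@9 MEM@10 WB@11
I5 add r3 <- r5,r1: IF@8 ID@9 stall=2 (RAW on I4.r1 (WB@11)) EX@12 MEM@13 WB@14
I6 sub r2 <- r5,r1: IF@9 ID@12 stall=0 (-) EX@13 MEM@14 WB@15

Answer: 5 6 7 10 11 14 15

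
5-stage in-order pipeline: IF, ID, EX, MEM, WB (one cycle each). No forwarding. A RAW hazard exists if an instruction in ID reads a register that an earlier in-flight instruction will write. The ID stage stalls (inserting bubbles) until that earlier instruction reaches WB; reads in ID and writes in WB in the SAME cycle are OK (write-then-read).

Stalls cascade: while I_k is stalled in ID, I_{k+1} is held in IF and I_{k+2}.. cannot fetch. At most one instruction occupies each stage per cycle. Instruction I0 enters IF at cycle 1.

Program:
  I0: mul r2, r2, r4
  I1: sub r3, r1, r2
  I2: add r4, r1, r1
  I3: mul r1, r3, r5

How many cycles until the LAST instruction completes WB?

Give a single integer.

I0 mul r2 <- r2,r4: IF@1 ID@2 stall=0 (-) EX@3 MEM@4 WB@5
I1 sub r3 <- r1,r2: IF@2 ID@3 stall=2 (RAW on I0.r2 (WB@5)) EX@6 MEM@7 WB@8
I2 add r4 <- r1,r1: IF@3 ID@6 stall=0 (-) EX@7 MEM@8 WB@9
I3 mul r1 <- r3,r5: IF@6 ID@7 stall=1 (RAW on I1.r3 (WB@8)) EX@9 MEM@10 WB@11

Answer: 11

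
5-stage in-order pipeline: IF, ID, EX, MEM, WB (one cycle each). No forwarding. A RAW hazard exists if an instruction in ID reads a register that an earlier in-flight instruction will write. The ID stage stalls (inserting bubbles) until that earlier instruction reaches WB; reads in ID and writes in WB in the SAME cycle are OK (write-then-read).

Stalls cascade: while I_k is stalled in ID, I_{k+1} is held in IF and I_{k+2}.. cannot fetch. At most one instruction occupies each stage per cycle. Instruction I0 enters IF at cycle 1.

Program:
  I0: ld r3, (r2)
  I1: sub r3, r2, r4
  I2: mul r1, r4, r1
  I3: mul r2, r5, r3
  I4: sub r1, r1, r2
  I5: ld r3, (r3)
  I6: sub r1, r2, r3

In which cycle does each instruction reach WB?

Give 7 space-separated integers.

I0 ld r3 <- r2: IF@1 ID@2 stall=0 (-) EX@3 MEM@4 WB@5
I1 sub r3 <- r2,r4: IF@2 ID@3 stall=0 (-) EX@4 MEM@5 WB@6
I2 mul r1 <- r4,r1: IF@3 ID@4 stall=0 (-) EX@5 MEM@6 WB@7
I3 mul r2 <- r5,r3: IF@4 ID@5 stall=1 (RAW on I1.r3 (WB@6)) EX@7 MEM@8 WB@9
I4 sub r1 <- r1,r2: IF@5 ID@7 stall=2 (RAW on I3.r2 (WB@9)) EX@10 MEM@11 WB@12
I5 ld r3 <- r3: IF@7 ID@10 stall=0 (-) EX@11 MEM@12 WB@13
I6 sub r1 <- r2,r3: IF@10 ID@11 stall=2 (RAW on I5.r3 (WB@13)) EX@14 MEM@15 WB@16

Answer: 5 6 7 9 12 13 16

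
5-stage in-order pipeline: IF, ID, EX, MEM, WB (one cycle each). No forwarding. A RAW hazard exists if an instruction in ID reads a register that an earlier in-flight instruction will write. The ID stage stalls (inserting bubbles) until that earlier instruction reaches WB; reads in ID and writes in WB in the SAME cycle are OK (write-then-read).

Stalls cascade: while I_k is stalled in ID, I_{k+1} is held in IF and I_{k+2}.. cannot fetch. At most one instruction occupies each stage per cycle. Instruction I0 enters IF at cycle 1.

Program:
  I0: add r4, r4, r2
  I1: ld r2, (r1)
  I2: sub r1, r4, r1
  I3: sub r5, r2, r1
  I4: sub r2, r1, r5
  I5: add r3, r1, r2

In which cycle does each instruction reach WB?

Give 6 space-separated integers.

I0 add r4 <- r4,r2: IF@1 ID@2 stall=0 (-) EX@3 MEM@4 WB@5
I1 ld r2 <- r1: IF@2 ID@3 stall=0 (-) EX@4 MEM@5 WB@6
I2 sub r1 <- r4,r1: IF@3 ID@4 stall=1 (RAW on I0.r4 (WB@5)) EX@6 MEM@7 WB@8
I3 sub r5 <- r2,r1: IF@4 ID@6 stall=2 (RAW on I2.r1 (WB@8)) EX@9 MEM@10 WB@11
I4 sub r2 <- r1,r5: IF@6 ID@9 stall=2 (RAW on I3.r5 (WB@11)) EX@12 MEM@13 WB@14
I5 add r3 <- r1,r2: IF@9 ID@12 stall=2 (RAW on I4.r2 (WB@14)) EX@15 MEM@16 WB@17

Answer: 5 6 8 11 14 17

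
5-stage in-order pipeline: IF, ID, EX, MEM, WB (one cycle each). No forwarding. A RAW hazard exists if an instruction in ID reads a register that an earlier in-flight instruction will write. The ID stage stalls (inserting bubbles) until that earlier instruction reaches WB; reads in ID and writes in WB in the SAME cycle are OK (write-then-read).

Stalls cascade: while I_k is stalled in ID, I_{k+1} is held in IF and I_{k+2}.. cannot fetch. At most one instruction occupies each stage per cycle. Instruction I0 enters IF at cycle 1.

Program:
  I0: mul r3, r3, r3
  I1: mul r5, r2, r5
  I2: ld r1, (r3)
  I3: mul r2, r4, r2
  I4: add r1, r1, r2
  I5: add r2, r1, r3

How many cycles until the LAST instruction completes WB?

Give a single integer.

I0 mul r3 <- r3,r3: IF@1 ID@2 stall=0 (-) EX@3 MEM@4 WB@5
I1 mul r5 <- r2,r5: IF@2 ID@3 stall=0 (-) EX@4 MEM@5 WB@6
I2 ld r1 <- r3: IF@3 ID@4 stall=1 (RAW on I0.r3 (WB@5)) EX@6 MEM@7 WB@8
I3 mul r2 <- r4,r2: IF@4 ID@6 stall=0 (-) EX@7 MEM@8 WB@9
I4 add r1 <- r1,r2: IF@6 ID@7 stall=2 (RAW on I3.r2 (WB@9)) EX@10 MEM@11 WB@12
I5 add r2 <- r1,r3: IF@7 ID@10 stall=2 (RAW on I4.r1 (WB@12)) EX@13 MEM@14 WB@15

Answer: 15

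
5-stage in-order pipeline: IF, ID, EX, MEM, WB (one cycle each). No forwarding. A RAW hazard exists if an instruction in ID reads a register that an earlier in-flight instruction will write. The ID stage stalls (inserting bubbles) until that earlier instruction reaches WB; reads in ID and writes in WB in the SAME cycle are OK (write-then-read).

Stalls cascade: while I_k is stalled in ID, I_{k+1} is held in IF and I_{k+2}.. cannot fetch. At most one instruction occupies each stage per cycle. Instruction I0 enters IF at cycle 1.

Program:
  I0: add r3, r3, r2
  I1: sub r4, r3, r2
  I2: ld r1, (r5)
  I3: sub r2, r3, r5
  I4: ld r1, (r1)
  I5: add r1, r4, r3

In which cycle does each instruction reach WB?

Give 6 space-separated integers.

I0 add r3 <- r3,r2: IF@1 ID@2 stall=0 (-) EX@3 MEM@4 WB@5
I1 sub r4 <- r3,r2: IF@2 ID@3 stall=2 (RAW on I0.r3 (WB@5)) EX@6 MEM@7 WB@8
I2 ld r1 <- r5: IF@3 ID@6 stall=0 (-) EX@7 MEM@8 WB@9
I3 sub r2 <- r3,r5: IF@6 ID@7 stall=0 (-) EX@8 MEM@9 WB@10
I4 ld r1 <- r1: IF@7 ID@8 stall=1 (RAW on I2.r1 (WB@9)) EX@10 MEM@11 WB@12
I5 add r1 <- r4,r3: IF@8 ID@10 stall=0 (-) EX@11 MEM@12 WB@13

Answer: 5 8 9 10 12 13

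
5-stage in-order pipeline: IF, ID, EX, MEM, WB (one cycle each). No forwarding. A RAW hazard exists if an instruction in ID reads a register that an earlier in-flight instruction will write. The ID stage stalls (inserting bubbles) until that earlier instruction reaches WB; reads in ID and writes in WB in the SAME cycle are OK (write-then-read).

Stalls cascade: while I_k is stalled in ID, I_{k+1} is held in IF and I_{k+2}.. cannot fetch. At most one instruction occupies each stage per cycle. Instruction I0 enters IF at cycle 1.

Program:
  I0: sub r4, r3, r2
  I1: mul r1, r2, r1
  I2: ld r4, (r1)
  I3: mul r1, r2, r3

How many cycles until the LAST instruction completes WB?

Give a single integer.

I0 sub r4 <- r3,r2: IF@1 ID@2 stall=0 (-) EX@3 MEM@4 WB@5
I1 mul r1 <- r2,r1: IF@2 ID@3 stall=0 (-) EX@4 MEM@5 WB@6
I2 ld r4 <- r1: IF@3 ID@4 stall=2 (RAW on I1.r1 (WB@6)) EX@7 MEM@8 WB@9
I3 mul r1 <- r2,r3: IF@4 ID@7 stall=0 (-) EX@8 MEM@9 WB@10

Answer: 10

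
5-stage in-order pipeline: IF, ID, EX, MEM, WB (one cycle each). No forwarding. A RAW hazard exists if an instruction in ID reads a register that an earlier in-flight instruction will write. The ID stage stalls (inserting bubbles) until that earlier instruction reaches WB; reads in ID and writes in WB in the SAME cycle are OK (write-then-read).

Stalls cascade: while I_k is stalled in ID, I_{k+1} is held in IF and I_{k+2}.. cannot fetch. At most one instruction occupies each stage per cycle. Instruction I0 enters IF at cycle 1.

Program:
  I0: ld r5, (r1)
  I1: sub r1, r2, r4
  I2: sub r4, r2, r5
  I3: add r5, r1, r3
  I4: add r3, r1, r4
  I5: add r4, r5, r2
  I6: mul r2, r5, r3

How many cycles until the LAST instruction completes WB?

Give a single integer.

Answer: 14

Derivation:
I0 ld r5 <- r1: IF@1 ID@2 stall=0 (-) EX@3 MEM@4 WB@5
I1 sub r1 <- r2,r4: IF@2 ID@3 stall=0 (-) EX@4 MEM@5 WB@6
I2 sub r4 <- r2,r5: IF@3 ID@4 stall=1 (RAW on I0.r5 (WB@5)) EX@6 MEM@7 WB@8
I3 add r5 <- r1,r3: IF@4 ID@6 stall=0 (-) EX@7 MEM@8 WB@9
I4 add r3 <- r1,r4: IF@6 ID@7 stall=1 (RAW on I2.r4 (WB@8)) EX@9 MEM@10 WB@11
I5 add r4 <- r5,r2: IF@7 ID@9 stall=0 (-) EX@10 MEM@11 WB@12
I6 mul r2 <- r5,r3: IF@9 ID@10 stall=1 (RAW on I4.r3 (WB@11)) EX@12 MEM@13 WB@14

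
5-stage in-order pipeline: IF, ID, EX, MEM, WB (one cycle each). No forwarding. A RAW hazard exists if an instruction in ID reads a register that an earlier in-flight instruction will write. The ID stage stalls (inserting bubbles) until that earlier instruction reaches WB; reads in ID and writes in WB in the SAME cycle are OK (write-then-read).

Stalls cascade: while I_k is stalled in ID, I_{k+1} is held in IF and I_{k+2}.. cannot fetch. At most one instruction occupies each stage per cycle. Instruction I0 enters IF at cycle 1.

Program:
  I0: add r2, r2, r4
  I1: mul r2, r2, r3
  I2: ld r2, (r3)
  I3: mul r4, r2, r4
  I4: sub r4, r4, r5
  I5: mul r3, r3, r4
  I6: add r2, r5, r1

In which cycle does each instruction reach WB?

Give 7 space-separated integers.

Answer: 5 8 9 12 15 18 19

Derivation:
I0 add r2 <- r2,r4: IF@1 ID@2 stall=0 (-) EX@3 MEM@4 WB@5
I1 mul r2 <- r2,r3: IF@2 ID@3 stall=2 (RAW on I0.r2 (WB@5)) EX@6 MEM@7 WB@8
I2 ld r2 <- r3: IF@3 ID@6 stall=0 (-) EX@7 MEM@8 WB@9
I3 mul r4 <- r2,r4: IF@6 ID@7 stall=2 (RAW on I2.r2 (WB@9)) EX@10 MEM@11 WB@12
I4 sub r4 <- r4,r5: IF@7 ID@10 stall=2 (RAW on I3.r4 (WB@12)) EX@13 MEM@14 WB@15
I5 mul r3 <- r3,r4: IF@10 ID@13 stall=2 (RAW on I4.r4 (WB@15)) EX@16 MEM@17 WB@18
I6 add r2 <- r5,r1: IF@13 ID@16 stall=0 (-) EX@17 MEM@18 WB@19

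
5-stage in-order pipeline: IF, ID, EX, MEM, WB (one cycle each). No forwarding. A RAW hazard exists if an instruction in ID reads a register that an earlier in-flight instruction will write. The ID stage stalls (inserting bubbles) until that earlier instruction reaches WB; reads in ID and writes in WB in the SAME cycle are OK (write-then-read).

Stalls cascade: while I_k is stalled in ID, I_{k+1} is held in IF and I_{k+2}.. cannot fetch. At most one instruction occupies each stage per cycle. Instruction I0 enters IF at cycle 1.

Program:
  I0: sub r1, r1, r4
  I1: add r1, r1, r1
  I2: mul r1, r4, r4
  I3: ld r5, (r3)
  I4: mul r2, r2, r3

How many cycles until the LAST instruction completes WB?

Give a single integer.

Answer: 11

Derivation:
I0 sub r1 <- r1,r4: IF@1 ID@2 stall=0 (-) EX@3 MEM@4 WB@5
I1 add r1 <- r1,r1: IF@2 ID@3 stall=2 (RAW on I0.r1 (WB@5)) EX@6 MEM@7 WB@8
I2 mul r1 <- r4,r4: IF@3 ID@6 stall=0 (-) EX@7 MEM@8 WB@9
I3 ld r5 <- r3: IF@6 ID@7 stall=0 (-) EX@8 MEM@9 WB@10
I4 mul r2 <- r2,r3: IF@7 ID@8 stall=0 (-) EX@9 MEM@10 WB@11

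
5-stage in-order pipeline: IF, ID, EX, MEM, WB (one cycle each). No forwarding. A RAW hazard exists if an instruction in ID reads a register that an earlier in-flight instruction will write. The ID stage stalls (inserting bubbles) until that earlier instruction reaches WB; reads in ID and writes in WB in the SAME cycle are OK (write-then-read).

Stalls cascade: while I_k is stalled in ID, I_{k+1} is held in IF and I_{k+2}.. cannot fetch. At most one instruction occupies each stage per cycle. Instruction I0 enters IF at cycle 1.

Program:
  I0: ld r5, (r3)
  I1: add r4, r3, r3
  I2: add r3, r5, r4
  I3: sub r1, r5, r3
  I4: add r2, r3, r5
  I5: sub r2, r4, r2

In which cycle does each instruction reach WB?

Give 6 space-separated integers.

Answer: 5 6 9 12 13 16

Derivation:
I0 ld r5 <- r3: IF@1 ID@2 stall=0 (-) EX@3 MEM@4 WB@5
I1 add r4 <- r3,r3: IF@2 ID@3 stall=0 (-) EX@4 MEM@5 WB@6
I2 add r3 <- r5,r4: IF@3 ID@4 stall=2 (RAW on I1.r4 (WB@6)) EX@7 MEM@8 WB@9
I3 sub r1 <- r5,r3: IF@4 ID@7 stall=2 (RAW on I2.r3 (WB@9)) EX@10 MEM@11 WB@12
I4 add r2 <- r3,r5: IF@7 ID@10 stall=0 (-) EX@11 MEM@12 WB@13
I5 sub r2 <- r4,r2: IF@10 ID@11 stall=2 (RAW on I4.r2 (WB@13)) EX@14 MEM@15 WB@16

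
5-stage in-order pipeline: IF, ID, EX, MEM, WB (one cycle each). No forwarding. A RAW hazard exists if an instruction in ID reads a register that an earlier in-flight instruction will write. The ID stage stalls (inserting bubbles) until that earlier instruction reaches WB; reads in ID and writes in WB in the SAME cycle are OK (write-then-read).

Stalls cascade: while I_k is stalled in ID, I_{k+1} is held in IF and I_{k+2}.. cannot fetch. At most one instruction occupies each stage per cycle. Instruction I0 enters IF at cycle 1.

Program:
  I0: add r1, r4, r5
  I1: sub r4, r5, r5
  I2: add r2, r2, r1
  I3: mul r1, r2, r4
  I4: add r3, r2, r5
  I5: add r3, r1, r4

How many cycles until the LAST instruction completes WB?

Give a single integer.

I0 add r1 <- r4,r5: IF@1 ID@2 stall=0 (-) EX@3 MEM@4 WB@5
I1 sub r4 <- r5,r5: IF@2 ID@3 stall=0 (-) EX@4 MEM@5 WB@6
I2 add r2 <- r2,r1: IF@3 ID@4 stall=1 (RAW on I0.r1 (WB@5)) EX@6 MEM@7 WB@8
I3 mul r1 <- r2,r4: IF@4 ID@6 stall=2 (RAW on I2.r2 (WB@8)) EX@9 MEM@10 WB@11
I4 add r3 <- r2,r5: IF@6 ID@9 stall=0 (-) EX@10 MEM@11 WB@12
I5 add r3 <- r1,r4: IF@9 ID@10 stall=1 (RAW on I3.r1 (WB@11)) EX@12 MEM@13 WB@14

Answer: 14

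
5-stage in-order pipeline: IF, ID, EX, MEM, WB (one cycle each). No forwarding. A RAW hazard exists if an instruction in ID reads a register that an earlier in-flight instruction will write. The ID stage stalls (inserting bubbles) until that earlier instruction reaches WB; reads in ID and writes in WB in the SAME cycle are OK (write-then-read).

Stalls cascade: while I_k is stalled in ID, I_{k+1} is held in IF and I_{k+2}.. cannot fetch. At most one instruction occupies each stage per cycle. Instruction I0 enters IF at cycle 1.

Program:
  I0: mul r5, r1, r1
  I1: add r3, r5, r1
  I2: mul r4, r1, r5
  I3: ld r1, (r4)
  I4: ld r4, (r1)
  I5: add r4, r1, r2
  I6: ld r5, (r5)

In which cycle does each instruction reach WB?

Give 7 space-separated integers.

Answer: 5 8 9 12 15 16 17

Derivation:
I0 mul r5 <- r1,r1: IF@1 ID@2 stall=0 (-) EX@3 MEM@4 WB@5
I1 add r3 <- r5,r1: IF@2 ID@3 stall=2 (RAW on I0.r5 (WB@5)) EX@6 MEM@7 WB@8
I2 mul r4 <- r1,r5: IF@3 ID@6 stall=0 (-) EX@7 MEM@8 WB@9
I3 ld r1 <- r4: IF@6 ID@7 stall=2 (RAW on I2.r4 (WB@9)) EX@10 MEM@11 WB@12
I4 ld r4 <- r1: IF@7 ID@10 stall=2 (RAW on I3.r1 (WB@12)) EX@13 MEM@14 WB@15
I5 add r4 <- r1,r2: IF@10 ID@13 stall=0 (-) EX@14 MEM@15 WB@16
I6 ld r5 <- r5: IF@13 ID@14 stall=0 (-) EX@15 MEM@16 WB@17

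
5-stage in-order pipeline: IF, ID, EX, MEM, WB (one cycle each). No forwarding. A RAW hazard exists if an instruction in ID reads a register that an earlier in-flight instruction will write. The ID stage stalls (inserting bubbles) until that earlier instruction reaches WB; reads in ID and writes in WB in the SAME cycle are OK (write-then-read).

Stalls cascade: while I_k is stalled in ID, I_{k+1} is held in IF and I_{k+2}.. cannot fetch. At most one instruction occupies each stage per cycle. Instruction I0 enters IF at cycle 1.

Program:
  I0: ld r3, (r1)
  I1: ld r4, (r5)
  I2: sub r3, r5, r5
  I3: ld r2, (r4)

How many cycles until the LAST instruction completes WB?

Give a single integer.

I0 ld r3 <- r1: IF@1 ID@2 stall=0 (-) EX@3 MEM@4 WB@5
I1 ld r4 <- r5: IF@2 ID@3 stall=0 (-) EX@4 MEM@5 WB@6
I2 sub r3 <- r5,r5: IF@3 ID@4 stall=0 (-) EX@5 MEM@6 WB@7
I3 ld r2 <- r4: IF@4 ID@5 stall=1 (RAW on I1.r4 (WB@6)) EX@7 MEM@8 WB@9

Answer: 9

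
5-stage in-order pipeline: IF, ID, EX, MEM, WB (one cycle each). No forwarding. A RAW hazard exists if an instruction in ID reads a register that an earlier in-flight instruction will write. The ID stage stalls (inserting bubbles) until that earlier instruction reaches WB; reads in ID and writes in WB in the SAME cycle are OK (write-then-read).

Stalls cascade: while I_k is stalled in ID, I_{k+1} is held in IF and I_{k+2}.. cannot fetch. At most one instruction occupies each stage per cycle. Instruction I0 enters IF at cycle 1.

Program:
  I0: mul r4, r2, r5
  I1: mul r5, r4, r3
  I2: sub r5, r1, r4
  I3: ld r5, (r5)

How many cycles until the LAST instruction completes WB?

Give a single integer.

Answer: 12

Derivation:
I0 mul r4 <- r2,r5: IF@1 ID@2 stall=0 (-) EX@3 MEM@4 WB@5
I1 mul r5 <- r4,r3: IF@2 ID@3 stall=2 (RAW on I0.r4 (WB@5)) EX@6 MEM@7 WB@8
I2 sub r5 <- r1,r4: IF@3 ID@6 stall=0 (-) EX@7 MEM@8 WB@9
I3 ld r5 <- r5: IF@6 ID@7 stall=2 (RAW on I2.r5 (WB@9)) EX@10 MEM@11 WB@12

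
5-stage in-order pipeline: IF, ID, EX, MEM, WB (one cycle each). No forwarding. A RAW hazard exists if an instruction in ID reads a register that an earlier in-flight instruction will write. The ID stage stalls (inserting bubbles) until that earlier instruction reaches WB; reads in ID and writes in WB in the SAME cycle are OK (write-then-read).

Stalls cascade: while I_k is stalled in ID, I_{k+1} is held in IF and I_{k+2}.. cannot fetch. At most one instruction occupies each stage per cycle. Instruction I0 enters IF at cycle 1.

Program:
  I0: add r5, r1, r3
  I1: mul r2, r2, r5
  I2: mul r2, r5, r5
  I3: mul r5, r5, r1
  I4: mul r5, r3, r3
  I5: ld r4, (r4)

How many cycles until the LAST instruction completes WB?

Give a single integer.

Answer: 12

Derivation:
I0 add r5 <- r1,r3: IF@1 ID@2 stall=0 (-) EX@3 MEM@4 WB@5
I1 mul r2 <- r2,r5: IF@2 ID@3 stall=2 (RAW on I0.r5 (WB@5)) EX@6 MEM@7 WB@8
I2 mul r2 <- r5,r5: IF@3 ID@6 stall=0 (-) EX@7 MEM@8 WB@9
I3 mul r5 <- r5,r1: IF@6 ID@7 stall=0 (-) EX@8 MEM@9 WB@10
I4 mul r5 <- r3,r3: IF@7 ID@8 stall=0 (-) EX@9 MEM@10 WB@11
I5 ld r4 <- r4: IF@8 ID@9 stall=0 (-) EX@10 MEM@11 WB@12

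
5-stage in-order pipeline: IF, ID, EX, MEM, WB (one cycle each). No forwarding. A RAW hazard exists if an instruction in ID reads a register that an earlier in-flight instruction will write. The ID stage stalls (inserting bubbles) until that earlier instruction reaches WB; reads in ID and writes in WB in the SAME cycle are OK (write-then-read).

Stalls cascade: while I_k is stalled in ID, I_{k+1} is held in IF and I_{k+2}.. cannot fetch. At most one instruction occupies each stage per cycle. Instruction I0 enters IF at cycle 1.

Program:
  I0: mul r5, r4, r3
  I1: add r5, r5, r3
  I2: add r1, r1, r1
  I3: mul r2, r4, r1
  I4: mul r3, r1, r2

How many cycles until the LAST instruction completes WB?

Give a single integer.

Answer: 15

Derivation:
I0 mul r5 <- r4,r3: IF@1 ID@2 stall=0 (-) EX@3 MEM@4 WB@5
I1 add r5 <- r5,r3: IF@2 ID@3 stall=2 (RAW on I0.r5 (WB@5)) EX@6 MEM@7 WB@8
I2 add r1 <- r1,r1: IF@3 ID@6 stall=0 (-) EX@7 MEM@8 WB@9
I3 mul r2 <- r4,r1: IF@6 ID@7 stall=2 (RAW on I2.r1 (WB@9)) EX@10 MEM@11 WB@12
I4 mul r3 <- r1,r2: IF@7 ID@10 stall=2 (RAW on I3.r2 (WB@12)) EX@13 MEM@14 WB@15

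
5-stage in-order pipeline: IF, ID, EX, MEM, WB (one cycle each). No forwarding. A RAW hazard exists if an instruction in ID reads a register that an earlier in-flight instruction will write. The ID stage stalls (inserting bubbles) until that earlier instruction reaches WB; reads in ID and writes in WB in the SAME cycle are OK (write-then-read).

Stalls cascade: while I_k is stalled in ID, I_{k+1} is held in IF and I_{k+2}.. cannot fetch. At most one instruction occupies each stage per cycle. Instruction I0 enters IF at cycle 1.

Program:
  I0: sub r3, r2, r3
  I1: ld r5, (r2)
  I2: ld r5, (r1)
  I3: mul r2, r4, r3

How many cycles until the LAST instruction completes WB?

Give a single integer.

I0 sub r3 <- r2,r3: IF@1 ID@2 stall=0 (-) EX@3 MEM@4 WB@5
I1 ld r5 <- r2: IF@2 ID@3 stall=0 (-) EX@4 MEM@5 WB@6
I2 ld r5 <- r1: IF@3 ID@4 stall=0 (-) EX@5 MEM@6 WB@7
I3 mul r2 <- r4,r3: IF@4 ID@5 stall=0 (-) EX@6 MEM@7 WB@8

Answer: 8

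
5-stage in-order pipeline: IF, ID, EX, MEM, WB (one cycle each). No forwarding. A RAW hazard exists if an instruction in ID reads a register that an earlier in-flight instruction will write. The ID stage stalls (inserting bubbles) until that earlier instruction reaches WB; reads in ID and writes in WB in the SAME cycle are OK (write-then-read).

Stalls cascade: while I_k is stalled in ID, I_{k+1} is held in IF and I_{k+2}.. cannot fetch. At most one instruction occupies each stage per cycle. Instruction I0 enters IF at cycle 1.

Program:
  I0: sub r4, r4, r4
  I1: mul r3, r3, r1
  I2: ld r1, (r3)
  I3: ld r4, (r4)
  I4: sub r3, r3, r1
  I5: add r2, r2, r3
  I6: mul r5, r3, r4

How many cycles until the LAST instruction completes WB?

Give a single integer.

Answer: 16

Derivation:
I0 sub r4 <- r4,r4: IF@1 ID@2 stall=0 (-) EX@3 MEM@4 WB@5
I1 mul r3 <- r3,r1: IF@2 ID@3 stall=0 (-) EX@4 MEM@5 WB@6
I2 ld r1 <- r3: IF@3 ID@4 stall=2 (RAW on I1.r3 (WB@6)) EX@7 MEM@8 WB@9
I3 ld r4 <- r4: IF@4 ID@7 stall=0 (-) EX@8 MEM@9 WB@10
I4 sub r3 <- r3,r1: IF@7 ID@8 stall=1 (RAW on I2.r1 (WB@9)) EX@10 MEM@11 WB@12
I5 add r2 <- r2,r3: IF@8 ID@10 stall=2 (RAW on I4.r3 (WB@12)) EX@13 MEM@14 WB@15
I6 mul r5 <- r3,r4: IF@10 ID@13 stall=0 (-) EX@14 MEM@15 WB@16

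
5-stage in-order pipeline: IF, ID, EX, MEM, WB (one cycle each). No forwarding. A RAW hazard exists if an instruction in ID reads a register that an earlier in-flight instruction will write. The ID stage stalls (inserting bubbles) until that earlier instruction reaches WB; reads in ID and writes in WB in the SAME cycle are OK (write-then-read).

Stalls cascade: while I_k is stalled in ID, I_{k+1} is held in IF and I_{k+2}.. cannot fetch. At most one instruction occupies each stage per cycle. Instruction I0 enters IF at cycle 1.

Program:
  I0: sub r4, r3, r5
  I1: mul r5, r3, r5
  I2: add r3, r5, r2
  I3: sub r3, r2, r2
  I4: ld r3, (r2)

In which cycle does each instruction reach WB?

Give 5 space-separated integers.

Answer: 5 6 9 10 11

Derivation:
I0 sub r4 <- r3,r5: IF@1 ID@2 stall=0 (-) EX@3 MEM@4 WB@5
I1 mul r5 <- r3,r5: IF@2 ID@3 stall=0 (-) EX@4 MEM@5 WB@6
I2 add r3 <- r5,r2: IF@3 ID@4 stall=2 (RAW on I1.r5 (WB@6)) EX@7 MEM@8 WB@9
I3 sub r3 <- r2,r2: IF@4 ID@7 stall=0 (-) EX@8 MEM@9 WB@10
I4 ld r3 <- r2: IF@7 ID@8 stall=0 (-) EX@9 MEM@10 WB@11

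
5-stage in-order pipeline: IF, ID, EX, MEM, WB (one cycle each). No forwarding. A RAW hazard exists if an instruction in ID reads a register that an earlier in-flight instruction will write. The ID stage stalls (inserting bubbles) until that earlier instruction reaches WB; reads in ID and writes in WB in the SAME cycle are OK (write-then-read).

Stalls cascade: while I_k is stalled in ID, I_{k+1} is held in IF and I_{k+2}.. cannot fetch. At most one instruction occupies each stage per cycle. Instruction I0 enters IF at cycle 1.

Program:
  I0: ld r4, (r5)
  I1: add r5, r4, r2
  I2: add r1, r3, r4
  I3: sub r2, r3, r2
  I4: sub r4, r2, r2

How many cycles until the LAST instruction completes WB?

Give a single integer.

Answer: 13

Derivation:
I0 ld r4 <- r5: IF@1 ID@2 stall=0 (-) EX@3 MEM@4 WB@5
I1 add r5 <- r4,r2: IF@2 ID@3 stall=2 (RAW on I0.r4 (WB@5)) EX@6 MEM@7 WB@8
I2 add r1 <- r3,r4: IF@3 ID@6 stall=0 (-) EX@7 MEM@8 WB@9
I3 sub r2 <- r3,r2: IF@6 ID@7 stall=0 (-) EX@8 MEM@9 WB@10
I4 sub r4 <- r2,r2: IF@7 ID@8 stall=2 (RAW on I3.r2 (WB@10)) EX@11 MEM@12 WB@13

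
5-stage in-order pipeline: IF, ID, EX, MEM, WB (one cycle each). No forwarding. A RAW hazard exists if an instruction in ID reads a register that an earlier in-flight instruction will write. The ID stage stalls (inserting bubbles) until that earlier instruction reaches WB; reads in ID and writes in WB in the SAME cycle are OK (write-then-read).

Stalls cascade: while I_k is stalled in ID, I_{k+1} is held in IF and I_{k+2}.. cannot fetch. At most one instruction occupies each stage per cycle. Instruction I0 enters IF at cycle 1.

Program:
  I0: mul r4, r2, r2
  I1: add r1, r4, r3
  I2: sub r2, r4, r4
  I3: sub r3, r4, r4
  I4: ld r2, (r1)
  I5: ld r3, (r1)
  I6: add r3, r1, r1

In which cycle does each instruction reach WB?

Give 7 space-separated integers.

Answer: 5 8 9 10 11 12 13

Derivation:
I0 mul r4 <- r2,r2: IF@1 ID@2 stall=0 (-) EX@3 MEM@4 WB@5
I1 add r1 <- r4,r3: IF@2 ID@3 stall=2 (RAW on I0.r4 (WB@5)) EX@6 MEM@7 WB@8
I2 sub r2 <- r4,r4: IF@3 ID@6 stall=0 (-) EX@7 MEM@8 WB@9
I3 sub r3 <- r4,r4: IF@6 ID@7 stall=0 (-) EX@8 MEM@9 WB@10
I4 ld r2 <- r1: IF@7 ID@8 stall=0 (-) EX@9 MEM@10 WB@11
I5 ld r3 <- r1: IF@8 ID@9 stall=0 (-) EX@10 MEM@11 WB@12
I6 add r3 <- r1,r1: IF@9 ID@10 stall=0 (-) EX@11 MEM@12 WB@13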